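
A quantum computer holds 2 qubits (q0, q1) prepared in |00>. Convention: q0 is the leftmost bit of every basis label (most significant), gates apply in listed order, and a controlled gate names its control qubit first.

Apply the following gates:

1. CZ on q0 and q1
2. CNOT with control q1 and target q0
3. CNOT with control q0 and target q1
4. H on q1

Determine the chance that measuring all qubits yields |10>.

The probability of measuring |10> is 0.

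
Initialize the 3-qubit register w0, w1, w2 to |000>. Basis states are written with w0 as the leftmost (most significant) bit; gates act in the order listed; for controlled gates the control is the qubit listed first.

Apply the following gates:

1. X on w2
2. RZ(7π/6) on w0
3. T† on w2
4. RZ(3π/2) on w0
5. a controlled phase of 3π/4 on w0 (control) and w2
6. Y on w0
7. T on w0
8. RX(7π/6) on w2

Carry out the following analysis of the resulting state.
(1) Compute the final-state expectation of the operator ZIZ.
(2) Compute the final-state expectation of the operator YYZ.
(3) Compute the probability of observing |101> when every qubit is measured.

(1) The expectation value of ZIZ is -sqrt(3)/2.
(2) In the final state, YYZ has expectation 0.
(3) A full measurement returns |101> with probability 1/2 - sqrt(3)/4.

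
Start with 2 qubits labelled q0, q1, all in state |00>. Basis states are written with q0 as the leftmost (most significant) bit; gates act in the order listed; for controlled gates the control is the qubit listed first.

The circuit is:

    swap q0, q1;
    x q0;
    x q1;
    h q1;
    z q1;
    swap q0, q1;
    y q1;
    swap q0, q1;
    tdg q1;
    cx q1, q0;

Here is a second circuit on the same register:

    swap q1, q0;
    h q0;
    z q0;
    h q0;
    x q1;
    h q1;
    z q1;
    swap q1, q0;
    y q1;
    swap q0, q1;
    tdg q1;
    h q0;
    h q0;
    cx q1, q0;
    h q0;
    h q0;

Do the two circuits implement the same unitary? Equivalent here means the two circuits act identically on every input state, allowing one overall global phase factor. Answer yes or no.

Yes — the two circuits implement the same unitary up to a global phase.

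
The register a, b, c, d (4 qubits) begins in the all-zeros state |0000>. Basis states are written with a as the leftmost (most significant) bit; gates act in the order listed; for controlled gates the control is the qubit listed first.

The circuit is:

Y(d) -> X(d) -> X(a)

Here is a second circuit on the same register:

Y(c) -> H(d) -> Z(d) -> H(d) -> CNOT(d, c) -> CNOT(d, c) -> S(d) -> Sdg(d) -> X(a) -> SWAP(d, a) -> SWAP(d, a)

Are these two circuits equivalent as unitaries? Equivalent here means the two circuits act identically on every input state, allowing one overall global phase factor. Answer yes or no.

No: there is an input state on which the two circuits produce genuinely different outputs (not merely differing by a phase).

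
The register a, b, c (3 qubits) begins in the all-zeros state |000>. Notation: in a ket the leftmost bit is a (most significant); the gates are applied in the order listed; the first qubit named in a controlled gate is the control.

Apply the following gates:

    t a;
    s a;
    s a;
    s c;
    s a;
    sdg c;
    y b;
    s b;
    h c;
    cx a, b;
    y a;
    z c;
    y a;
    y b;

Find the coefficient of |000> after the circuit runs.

The final state's coefficient on |000> equals sqrt(2)*I/2.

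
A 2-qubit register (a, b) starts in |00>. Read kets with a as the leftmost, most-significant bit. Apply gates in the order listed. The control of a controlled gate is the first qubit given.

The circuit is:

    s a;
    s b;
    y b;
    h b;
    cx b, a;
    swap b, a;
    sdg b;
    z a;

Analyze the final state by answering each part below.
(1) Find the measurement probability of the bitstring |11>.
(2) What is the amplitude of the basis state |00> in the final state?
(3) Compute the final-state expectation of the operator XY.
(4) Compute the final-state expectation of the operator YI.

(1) Outcome |11> occurs with probability 1/2.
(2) The amplitude on |00> is sqrt(2)*I/2.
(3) The observable XY averages to -1.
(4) The observable YI averages to 0.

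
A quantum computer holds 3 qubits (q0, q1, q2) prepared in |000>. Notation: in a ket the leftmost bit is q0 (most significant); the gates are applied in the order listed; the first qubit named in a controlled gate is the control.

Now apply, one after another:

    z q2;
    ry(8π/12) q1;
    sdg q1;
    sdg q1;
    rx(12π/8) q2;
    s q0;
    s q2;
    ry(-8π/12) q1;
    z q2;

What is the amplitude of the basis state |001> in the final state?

The final state's coefficient on |001> equals sqrt(2)/4.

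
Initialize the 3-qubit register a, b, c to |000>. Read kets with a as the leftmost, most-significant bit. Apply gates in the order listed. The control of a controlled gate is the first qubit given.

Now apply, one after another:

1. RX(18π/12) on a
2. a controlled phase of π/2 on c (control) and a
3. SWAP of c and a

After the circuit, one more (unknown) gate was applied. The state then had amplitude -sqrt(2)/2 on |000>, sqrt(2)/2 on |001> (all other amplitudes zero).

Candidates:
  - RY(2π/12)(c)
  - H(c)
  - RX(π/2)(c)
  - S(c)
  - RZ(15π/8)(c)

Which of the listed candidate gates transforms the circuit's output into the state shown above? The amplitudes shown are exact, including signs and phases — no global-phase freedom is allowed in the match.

The applied gate was S(c).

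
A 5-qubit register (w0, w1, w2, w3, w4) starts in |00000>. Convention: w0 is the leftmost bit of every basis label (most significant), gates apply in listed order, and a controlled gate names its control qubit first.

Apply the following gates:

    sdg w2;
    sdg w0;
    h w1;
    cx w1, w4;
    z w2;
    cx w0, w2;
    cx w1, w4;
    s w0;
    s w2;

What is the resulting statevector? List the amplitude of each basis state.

The resulting statevector has amplitude sqrt(2)/2 on |00000>, sqrt(2)/2 on |01000>, and 0 on every other basis state.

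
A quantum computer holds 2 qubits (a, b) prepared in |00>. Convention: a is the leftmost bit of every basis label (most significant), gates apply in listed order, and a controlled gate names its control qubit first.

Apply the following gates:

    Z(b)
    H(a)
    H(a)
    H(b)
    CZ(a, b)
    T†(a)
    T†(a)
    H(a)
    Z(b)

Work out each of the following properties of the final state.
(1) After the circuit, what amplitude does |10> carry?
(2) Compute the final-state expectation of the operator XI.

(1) The final state's coefficient on |10> equals 1/2.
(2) The expectation value of XI is 1.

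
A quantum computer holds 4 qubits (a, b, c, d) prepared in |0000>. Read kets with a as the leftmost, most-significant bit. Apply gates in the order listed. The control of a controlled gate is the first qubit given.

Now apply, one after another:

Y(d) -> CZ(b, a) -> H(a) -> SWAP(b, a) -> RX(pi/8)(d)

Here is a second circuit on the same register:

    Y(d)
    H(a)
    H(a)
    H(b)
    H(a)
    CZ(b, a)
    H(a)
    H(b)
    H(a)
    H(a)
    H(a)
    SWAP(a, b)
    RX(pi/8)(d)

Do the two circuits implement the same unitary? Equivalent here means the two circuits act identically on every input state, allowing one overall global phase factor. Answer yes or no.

No — the two circuits implement different unitaries, even allowing a global phase.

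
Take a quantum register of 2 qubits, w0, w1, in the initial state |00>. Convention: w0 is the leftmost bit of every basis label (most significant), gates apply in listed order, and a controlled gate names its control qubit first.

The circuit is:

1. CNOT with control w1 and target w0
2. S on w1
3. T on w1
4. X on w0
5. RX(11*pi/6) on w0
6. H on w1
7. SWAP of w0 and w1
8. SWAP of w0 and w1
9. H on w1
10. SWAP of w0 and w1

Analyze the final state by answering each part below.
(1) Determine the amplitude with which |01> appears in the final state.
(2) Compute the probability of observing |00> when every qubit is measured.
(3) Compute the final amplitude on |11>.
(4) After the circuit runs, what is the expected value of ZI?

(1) The final state's coefficient on |01> equals -sqrt(6)/4 - sqrt(2)/4. Key observation: steps 6-9 multiply out to the identity, so the circuit reduces to the remaining gates.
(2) A full measurement returns |00> with probability 1/2 - sqrt(3)/4.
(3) |11> carries amplitude 0 in the final state.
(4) In the final state, ZI has expectation 1.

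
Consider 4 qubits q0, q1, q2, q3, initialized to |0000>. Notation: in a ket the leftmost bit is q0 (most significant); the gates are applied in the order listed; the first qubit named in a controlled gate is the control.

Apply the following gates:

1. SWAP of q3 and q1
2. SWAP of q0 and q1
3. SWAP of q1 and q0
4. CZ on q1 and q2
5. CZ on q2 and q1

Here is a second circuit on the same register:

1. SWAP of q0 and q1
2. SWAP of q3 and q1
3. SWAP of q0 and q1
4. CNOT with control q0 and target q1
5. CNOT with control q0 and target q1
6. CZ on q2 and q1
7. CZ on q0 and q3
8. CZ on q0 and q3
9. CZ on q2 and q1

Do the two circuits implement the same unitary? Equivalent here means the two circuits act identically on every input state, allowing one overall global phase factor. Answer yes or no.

No, they are not equivalent — no single phase factor reconciles the two unitaries.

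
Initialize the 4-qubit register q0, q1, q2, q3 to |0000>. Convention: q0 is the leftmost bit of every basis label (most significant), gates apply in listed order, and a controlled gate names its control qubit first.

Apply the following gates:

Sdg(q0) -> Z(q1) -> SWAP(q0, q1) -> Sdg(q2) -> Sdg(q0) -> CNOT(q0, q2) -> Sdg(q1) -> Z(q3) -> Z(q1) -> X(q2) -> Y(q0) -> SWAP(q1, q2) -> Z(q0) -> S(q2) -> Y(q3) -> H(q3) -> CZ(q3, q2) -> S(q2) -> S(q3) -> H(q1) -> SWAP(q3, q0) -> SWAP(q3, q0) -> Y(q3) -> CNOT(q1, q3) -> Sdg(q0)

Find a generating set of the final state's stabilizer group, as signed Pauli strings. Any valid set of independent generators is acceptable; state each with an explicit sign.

The final state is stabilized by the group generated by +IYIZ, -IZIY, -ZIII, +IIZI; other independent generating sets are equally valid.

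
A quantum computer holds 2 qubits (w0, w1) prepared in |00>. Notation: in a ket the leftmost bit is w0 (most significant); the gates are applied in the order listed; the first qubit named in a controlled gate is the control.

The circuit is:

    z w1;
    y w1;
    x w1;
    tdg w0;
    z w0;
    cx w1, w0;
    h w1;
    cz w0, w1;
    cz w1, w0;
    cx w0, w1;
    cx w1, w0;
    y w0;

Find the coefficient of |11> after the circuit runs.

The final state's coefficient on |11> equals 0.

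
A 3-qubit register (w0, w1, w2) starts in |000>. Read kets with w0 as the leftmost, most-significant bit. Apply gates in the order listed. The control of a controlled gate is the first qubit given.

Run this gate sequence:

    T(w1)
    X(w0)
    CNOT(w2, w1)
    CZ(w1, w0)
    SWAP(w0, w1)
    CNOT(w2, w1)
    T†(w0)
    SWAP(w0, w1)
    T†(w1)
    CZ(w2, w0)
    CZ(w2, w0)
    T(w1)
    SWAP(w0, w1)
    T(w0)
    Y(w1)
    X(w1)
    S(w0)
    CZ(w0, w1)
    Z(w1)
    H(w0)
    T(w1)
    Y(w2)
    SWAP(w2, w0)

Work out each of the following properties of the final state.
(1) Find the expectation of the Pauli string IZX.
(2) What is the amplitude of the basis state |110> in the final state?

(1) The expectation value of IZX is -1. Key observation: gates 7-14 undo each other exactly, leaving only the rest of the circuit to track.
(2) |110> carries amplitude -sqrt(2)*exp(I*pi/4)/2 in the final state.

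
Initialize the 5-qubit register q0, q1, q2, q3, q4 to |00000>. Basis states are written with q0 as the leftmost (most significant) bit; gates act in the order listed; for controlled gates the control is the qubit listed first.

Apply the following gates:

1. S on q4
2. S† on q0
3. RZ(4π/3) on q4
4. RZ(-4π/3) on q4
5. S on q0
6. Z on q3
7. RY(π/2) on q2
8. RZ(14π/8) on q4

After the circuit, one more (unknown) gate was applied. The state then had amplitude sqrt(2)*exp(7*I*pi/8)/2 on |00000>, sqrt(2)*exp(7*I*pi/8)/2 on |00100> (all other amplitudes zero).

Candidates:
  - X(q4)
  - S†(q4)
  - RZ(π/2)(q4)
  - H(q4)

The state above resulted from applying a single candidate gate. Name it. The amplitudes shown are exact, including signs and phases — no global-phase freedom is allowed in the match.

It was RZ(π/2)(q4) that produced the state shown. Key observation: the block from step 2 through step 5 cancels to the identity and can be dropped.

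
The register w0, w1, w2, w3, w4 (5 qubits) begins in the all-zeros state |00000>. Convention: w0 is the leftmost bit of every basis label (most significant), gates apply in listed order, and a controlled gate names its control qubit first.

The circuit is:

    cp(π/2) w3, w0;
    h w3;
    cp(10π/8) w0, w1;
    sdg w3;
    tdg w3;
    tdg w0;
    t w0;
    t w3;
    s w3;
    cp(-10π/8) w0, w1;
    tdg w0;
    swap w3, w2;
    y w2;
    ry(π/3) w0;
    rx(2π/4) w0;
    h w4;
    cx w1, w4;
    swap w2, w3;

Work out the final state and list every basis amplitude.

After the circuit, the state carries amplitude -sqrt(2)/8 - sqrt(6)*I/8 on |00000>, -sqrt(2)/8 - sqrt(6)*I/8 on |00001>, sqrt(2)/8 + sqrt(6)*I/8 on |00010>, sqrt(2)/8 + sqrt(6)*I/8 on |00011>, -sqrt(6)/8 - sqrt(2)*I/8 on |10000>, -sqrt(6)/8 - sqrt(2)*I/8 on |10001>, sqrt(6)/8 + sqrt(2)*I/8 on |10010>, sqrt(6)/8 + sqrt(2)*I/8 on |10011>, and 0 on every other basis state. Key observation: the block from step 3 through step 10 cancels to the identity and can be dropped.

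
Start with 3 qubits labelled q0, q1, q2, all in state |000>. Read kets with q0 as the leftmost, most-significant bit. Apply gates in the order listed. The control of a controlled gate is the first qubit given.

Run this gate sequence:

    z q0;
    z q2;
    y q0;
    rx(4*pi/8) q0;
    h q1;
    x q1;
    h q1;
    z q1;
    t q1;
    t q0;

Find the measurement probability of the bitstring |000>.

The probability of measuring |000> is 1/2. Key observation: steps 5-8 multiply out to the identity, so the circuit reduces to the remaining gates.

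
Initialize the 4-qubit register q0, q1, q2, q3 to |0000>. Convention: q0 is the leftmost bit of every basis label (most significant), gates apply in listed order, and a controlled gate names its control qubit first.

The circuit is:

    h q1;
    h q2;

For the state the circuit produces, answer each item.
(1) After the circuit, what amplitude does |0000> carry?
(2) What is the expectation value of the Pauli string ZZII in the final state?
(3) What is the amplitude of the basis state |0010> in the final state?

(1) The final state's coefficient on |0000> equals 1/2.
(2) The observable ZZII averages to 0.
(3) The amplitude on |0010> is 1/2.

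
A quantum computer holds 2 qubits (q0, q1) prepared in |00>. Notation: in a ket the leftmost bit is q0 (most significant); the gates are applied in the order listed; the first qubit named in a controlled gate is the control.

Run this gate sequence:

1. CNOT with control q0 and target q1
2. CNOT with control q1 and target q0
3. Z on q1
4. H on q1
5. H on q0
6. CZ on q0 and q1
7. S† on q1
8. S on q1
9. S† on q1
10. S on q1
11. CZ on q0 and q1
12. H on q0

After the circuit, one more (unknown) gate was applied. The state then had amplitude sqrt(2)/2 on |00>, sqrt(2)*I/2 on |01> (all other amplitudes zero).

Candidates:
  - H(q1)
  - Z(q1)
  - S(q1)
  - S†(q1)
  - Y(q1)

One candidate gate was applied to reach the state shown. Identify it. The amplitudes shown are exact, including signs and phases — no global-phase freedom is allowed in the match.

It was S(q1) that produced the state shown. Key observation: steps 5-12 multiply out to the identity, so the circuit reduces to the remaining gates.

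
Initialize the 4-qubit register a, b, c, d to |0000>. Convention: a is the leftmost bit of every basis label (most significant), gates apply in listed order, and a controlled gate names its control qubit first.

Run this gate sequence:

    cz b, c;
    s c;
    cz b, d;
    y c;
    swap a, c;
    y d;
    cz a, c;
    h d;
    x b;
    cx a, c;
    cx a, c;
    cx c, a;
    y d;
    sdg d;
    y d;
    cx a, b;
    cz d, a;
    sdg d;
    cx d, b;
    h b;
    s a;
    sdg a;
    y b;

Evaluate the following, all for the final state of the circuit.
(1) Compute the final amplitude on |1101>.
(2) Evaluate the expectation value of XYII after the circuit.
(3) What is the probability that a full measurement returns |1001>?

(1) The amplitude on |1101> is -1/2.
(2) In the final state, XYII has expectation 0.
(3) A full measurement returns |1001> with probability 1/4.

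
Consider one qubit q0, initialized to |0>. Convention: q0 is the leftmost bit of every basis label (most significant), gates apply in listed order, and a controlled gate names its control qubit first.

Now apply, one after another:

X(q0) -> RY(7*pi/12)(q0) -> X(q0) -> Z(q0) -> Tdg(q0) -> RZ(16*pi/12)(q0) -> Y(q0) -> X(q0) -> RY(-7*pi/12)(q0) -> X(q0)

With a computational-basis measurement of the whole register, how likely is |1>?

A full measurement returns |1> with probability -sqrt(3)/8 + 5*sqrt(2)/32 + 3*sqrt(6)/32 + 3/4.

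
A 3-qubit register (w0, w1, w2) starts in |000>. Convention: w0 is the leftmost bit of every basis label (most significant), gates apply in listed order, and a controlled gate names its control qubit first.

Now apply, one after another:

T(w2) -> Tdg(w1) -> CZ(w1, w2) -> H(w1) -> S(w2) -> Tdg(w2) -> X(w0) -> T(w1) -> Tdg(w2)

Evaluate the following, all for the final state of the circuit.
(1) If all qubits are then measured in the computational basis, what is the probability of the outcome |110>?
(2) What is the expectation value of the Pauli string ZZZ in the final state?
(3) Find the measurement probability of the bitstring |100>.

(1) A full measurement returns |110> with probability 1/2.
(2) The expectation value of ZZZ is 0.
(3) Outcome |100> occurs with probability 1/2.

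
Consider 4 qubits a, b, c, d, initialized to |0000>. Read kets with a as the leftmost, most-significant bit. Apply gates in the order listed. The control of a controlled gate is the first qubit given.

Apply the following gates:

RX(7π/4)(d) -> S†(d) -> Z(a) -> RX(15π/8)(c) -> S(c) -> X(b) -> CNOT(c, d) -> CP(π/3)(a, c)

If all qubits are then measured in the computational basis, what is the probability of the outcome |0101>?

A full measurement returns |0101> with probability (2 - sqrt(2))*(sqrt(sqrt(2) + 2) + 2)/16.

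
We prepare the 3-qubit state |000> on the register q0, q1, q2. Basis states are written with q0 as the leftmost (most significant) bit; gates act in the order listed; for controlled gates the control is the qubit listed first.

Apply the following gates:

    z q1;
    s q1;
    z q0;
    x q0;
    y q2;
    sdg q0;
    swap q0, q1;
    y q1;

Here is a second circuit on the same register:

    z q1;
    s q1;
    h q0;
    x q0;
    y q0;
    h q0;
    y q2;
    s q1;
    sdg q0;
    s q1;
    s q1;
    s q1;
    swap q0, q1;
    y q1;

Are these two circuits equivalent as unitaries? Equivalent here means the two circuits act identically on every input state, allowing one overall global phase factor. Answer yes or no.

No — the two circuits implement different unitaries, even allowing a global phase.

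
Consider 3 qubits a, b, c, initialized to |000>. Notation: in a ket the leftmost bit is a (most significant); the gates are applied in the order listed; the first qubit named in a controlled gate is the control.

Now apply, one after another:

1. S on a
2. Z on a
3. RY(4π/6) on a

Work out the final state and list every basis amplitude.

After the circuit, the state carries amplitude 1/2 on |000>, sqrt(3)/2 on |100>, and 0 on every other basis state.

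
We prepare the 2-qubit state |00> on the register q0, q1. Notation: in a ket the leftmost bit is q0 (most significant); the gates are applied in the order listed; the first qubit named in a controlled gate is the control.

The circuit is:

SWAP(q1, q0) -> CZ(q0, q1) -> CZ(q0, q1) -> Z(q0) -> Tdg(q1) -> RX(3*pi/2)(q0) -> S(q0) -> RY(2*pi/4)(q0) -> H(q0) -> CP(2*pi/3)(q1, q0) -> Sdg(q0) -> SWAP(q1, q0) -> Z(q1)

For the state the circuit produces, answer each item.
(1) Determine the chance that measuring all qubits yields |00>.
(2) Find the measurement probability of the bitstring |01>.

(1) Outcome |00> occurs with probability 1/2. Key observation: the block from step 2 through step 3 cancels to the identity and can be dropped.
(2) The probability of measuring |01> is 1/2.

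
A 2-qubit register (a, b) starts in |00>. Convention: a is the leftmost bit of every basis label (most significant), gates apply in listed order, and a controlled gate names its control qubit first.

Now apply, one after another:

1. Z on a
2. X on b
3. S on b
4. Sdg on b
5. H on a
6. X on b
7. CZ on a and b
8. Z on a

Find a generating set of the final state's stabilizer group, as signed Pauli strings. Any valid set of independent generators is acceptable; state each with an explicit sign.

The stabilizer group can be generated by -XI, +IZ, among other valid generating sets.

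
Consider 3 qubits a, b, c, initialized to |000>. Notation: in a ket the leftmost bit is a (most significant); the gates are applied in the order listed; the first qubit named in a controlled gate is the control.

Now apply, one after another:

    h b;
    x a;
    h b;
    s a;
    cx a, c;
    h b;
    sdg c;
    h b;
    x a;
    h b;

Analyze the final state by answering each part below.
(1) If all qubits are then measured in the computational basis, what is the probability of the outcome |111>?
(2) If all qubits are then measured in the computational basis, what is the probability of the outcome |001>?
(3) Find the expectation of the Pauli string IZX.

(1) The probability of measuring |111> is 0.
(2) The probability of measuring |001> is 1/2.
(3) In the final state, IZX has expectation 0.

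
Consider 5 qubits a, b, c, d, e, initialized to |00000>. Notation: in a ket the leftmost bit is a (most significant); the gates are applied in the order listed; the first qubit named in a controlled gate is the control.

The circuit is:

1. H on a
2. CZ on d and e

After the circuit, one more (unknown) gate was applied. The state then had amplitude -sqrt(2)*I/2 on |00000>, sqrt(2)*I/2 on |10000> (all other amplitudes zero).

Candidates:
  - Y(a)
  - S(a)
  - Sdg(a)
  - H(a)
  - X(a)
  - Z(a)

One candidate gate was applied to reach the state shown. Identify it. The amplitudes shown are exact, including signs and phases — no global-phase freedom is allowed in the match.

The unique candidate consistent with the amplitudes is Y(a).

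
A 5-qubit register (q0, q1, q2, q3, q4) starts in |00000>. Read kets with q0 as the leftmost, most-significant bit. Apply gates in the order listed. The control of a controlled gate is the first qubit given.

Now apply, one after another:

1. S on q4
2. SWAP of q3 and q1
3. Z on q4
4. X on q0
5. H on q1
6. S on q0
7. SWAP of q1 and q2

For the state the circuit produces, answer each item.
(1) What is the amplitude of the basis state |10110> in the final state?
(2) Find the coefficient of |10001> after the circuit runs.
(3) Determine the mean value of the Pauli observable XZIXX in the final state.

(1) The amplitude on |10110> is 0.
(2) The final state's coefficient on |10001> equals 0.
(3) The expectation value of XZIXX is 0.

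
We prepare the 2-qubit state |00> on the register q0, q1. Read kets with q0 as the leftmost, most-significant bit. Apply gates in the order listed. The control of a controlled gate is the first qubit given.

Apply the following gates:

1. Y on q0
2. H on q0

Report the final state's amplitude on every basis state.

After the circuit, the state carries amplitude sqrt(2)*I/2 on |00>, 0 on |01>, -sqrt(2)*I/2 on |10>, 0 on |11>.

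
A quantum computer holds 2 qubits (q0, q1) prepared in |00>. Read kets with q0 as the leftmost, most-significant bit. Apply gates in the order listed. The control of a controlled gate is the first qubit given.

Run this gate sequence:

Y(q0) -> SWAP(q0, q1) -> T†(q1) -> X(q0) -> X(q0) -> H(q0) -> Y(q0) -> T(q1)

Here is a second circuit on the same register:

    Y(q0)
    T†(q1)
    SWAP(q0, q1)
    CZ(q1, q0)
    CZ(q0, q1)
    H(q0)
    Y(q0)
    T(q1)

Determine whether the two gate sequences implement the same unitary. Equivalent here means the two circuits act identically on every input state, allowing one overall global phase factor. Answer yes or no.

No, they are not equivalent — no single phase factor reconciles the two unitaries.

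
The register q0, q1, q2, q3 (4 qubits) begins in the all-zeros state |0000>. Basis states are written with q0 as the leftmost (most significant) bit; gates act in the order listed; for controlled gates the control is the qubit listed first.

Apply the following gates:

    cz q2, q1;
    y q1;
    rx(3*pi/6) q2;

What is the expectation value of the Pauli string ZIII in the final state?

The observable ZIII averages to 1.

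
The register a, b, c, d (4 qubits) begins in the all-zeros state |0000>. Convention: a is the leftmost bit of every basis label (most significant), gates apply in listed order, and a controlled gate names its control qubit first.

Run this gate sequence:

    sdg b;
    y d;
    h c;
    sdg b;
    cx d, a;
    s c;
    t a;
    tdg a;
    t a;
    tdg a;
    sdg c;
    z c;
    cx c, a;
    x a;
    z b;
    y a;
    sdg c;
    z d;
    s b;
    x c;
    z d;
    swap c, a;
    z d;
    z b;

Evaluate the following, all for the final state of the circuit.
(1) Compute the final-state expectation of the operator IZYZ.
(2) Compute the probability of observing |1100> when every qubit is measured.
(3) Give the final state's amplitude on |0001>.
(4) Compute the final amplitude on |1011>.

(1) In the final state, IZYZ has expectation 0. Key observation: gates 6-11 undo each other exactly, leaving only the rest of the circuit to track.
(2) Outcome |1100> occurs with probability 0.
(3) |0001> carries amplitude -sqrt(2)*I/2 in the final state.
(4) |1011> carries amplitude sqrt(2)/2 in the final state.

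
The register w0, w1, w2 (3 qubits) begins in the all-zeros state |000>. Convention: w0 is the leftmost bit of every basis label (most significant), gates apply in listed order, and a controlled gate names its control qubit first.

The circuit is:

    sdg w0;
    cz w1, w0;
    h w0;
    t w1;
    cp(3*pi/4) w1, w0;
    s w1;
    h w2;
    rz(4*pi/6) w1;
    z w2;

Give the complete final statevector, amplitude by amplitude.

The resulting statevector has amplitude -exp(2*I*pi/3)/2 on |000>, exp(2*I*pi/3)/2 on |001>, 0 on |010>, 0 on |011>, -exp(2*I*pi/3)/2 on |100>, exp(2*I*pi/3)/2 on |101>, 0 on |110>, 0 on |111>.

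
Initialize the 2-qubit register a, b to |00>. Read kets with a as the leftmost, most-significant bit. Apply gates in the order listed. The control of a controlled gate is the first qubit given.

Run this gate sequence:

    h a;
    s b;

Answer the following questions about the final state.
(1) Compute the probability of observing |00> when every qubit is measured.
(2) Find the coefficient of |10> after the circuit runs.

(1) The probability of measuring |00> is 1/2.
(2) The amplitude on |10> is sqrt(2)/2.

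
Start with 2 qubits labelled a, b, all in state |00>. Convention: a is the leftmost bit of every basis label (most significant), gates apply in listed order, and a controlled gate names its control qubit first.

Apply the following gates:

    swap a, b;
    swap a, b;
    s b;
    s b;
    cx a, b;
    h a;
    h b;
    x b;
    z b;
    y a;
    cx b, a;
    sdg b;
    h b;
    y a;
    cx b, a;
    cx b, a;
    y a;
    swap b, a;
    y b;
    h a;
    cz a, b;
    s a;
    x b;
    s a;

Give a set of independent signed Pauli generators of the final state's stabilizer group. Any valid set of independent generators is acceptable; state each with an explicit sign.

One valid set of independent stabilizer generators is -YZ, +ZX (any independent generating set of the same group is equally correct). Key observation: gates 14-17 undo each other exactly, leaving only the rest of the circuit to track.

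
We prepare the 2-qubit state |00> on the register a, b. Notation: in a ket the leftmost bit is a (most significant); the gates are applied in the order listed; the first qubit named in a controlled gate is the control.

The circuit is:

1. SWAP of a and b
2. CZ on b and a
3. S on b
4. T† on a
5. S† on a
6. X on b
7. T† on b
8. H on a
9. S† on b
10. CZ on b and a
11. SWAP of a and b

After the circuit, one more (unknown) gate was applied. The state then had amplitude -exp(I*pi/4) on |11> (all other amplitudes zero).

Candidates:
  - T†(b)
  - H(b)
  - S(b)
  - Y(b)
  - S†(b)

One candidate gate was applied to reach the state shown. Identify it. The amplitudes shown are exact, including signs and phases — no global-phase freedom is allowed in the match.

The applied gate was H(b).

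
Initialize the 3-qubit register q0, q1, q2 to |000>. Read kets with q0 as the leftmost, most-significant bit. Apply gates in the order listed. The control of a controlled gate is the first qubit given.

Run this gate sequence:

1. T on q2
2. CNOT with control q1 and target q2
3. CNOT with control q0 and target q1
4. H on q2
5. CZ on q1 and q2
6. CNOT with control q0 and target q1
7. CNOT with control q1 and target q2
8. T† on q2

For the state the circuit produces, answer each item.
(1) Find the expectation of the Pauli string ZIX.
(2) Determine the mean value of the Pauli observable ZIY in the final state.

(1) In the final state, ZIX has expectation sqrt(2)/2.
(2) The observable ZIY averages to -sqrt(2)/2.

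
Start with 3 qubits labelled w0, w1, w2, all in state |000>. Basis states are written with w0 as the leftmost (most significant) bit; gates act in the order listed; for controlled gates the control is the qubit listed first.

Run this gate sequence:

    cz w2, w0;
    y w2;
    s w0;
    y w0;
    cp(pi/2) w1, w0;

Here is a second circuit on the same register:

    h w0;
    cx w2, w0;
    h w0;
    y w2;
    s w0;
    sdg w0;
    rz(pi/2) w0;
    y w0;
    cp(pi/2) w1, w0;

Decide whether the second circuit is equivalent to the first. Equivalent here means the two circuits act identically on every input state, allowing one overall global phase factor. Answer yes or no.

Yes, they are equivalent — the unitaries differ by at most a global phase.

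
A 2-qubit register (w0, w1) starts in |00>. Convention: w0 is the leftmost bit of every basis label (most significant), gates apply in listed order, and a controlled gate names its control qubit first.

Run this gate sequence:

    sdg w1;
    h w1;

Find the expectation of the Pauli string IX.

The expectation value of IX is 1.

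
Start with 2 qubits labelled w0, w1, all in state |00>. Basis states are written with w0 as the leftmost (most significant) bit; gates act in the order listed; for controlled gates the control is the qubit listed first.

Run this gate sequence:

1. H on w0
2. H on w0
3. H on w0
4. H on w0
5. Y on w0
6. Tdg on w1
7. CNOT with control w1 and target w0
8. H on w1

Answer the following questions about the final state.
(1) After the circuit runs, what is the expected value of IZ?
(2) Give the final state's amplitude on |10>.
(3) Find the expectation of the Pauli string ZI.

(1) The expectation value of IZ is 0.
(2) The amplitude on |10> is sqrt(2)*I/2.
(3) The observable ZI averages to -1.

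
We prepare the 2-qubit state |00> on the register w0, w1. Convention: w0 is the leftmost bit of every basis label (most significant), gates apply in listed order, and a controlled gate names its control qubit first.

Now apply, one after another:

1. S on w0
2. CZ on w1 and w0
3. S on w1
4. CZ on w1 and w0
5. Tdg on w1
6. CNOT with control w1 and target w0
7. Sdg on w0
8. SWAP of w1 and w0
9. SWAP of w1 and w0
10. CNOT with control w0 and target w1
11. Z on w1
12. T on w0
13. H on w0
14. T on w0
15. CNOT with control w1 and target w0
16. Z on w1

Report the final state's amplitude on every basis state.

The final amplitudes are sqrt(2)/2 on |00>, 0 on |01>, sqrt(2)*exp(I*pi/4)/2 on |10>, 0 on |11>. Key observation: gates 8-9 undo each other exactly, leaving only the rest of the circuit to track.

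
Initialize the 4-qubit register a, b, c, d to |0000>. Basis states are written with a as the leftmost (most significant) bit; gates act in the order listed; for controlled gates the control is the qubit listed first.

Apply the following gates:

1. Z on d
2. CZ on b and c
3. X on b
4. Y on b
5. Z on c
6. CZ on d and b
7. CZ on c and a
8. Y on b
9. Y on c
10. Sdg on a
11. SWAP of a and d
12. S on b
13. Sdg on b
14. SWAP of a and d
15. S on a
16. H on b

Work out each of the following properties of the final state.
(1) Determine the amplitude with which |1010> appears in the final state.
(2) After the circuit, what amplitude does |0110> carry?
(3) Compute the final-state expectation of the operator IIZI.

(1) The final state's coefficient on |1010> equals 0. Key observation: gates 10-15 undo each other exactly, leaving only the rest of the circuit to track.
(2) |0110> carries amplitude -sqrt(2)*I/2 in the final state.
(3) In the final state, IIZI has expectation -1.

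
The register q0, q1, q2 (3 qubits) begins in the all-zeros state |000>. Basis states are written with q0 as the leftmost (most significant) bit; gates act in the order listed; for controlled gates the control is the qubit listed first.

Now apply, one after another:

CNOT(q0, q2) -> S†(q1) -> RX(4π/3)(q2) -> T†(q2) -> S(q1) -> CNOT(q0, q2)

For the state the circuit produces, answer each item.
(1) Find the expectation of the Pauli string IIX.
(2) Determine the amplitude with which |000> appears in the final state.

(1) The observable IIX averages to sqrt(6)/4.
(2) The amplitude on |000> is -1/2.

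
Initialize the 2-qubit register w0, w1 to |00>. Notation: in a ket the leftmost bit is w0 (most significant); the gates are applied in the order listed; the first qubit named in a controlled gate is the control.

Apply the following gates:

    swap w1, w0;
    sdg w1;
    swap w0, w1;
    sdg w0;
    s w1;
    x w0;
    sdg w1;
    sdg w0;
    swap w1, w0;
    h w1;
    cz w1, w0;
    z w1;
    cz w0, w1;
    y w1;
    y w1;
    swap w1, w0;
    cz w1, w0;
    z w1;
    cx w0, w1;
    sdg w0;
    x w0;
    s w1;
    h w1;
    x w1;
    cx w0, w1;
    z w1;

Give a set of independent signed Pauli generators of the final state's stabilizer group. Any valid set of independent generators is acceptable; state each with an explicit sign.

The stabilizer group can be generated by -XZ, +ZX, among other valid generating sets.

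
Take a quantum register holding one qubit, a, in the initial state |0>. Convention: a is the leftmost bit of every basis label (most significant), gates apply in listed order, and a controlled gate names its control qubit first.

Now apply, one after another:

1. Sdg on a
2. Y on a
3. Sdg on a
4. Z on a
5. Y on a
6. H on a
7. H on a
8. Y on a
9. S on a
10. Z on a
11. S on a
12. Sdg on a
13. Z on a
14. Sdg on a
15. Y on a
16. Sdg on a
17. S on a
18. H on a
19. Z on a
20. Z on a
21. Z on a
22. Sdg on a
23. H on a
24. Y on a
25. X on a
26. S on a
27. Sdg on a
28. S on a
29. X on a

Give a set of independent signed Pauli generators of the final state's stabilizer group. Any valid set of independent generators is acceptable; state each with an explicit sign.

One valid set of independent stabilizer generators is -X (any independent generating set of the same group is equally correct). Key observation: steps 8-15 multiply out to the identity, so the circuit reduces to the remaining gates.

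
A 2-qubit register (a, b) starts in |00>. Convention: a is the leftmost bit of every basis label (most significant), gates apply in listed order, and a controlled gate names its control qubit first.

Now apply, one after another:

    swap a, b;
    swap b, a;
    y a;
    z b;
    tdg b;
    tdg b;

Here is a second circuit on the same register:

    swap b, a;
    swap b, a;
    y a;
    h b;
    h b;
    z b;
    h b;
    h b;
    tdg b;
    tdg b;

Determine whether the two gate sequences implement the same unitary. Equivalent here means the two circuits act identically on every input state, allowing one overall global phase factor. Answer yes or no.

Yes — the two circuits implement the same unitary up to a global phase.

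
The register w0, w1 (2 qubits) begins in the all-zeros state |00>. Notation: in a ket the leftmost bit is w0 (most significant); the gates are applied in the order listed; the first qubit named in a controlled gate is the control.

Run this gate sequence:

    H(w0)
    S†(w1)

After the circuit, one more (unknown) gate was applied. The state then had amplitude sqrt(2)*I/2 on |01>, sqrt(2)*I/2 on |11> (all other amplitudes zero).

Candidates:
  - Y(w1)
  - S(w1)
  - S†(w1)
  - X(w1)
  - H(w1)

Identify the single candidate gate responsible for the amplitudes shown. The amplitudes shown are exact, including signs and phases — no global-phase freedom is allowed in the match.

It was Y(w1) that produced the state shown.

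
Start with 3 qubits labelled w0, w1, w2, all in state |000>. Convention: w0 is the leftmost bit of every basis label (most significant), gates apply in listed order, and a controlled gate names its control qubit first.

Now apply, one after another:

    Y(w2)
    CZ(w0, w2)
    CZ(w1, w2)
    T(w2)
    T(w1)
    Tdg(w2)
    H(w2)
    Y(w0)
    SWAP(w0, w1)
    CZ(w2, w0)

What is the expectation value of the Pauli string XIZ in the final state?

The observable XIZ averages to 0.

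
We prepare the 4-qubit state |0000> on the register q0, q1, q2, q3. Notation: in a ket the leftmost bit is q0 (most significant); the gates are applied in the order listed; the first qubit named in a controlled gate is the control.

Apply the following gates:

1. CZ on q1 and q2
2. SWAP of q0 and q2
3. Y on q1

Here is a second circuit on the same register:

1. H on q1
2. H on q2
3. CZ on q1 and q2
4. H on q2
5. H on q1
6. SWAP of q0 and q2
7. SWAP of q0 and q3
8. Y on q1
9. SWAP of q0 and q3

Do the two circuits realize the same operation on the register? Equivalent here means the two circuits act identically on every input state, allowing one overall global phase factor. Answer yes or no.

No: there is an input state on which the two circuits produce genuinely different outputs (not merely differing by a phase).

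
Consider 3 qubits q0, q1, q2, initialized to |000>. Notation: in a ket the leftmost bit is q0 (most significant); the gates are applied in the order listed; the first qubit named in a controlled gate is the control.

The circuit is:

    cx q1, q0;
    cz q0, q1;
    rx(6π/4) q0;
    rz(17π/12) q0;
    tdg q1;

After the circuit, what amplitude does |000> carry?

The final state's coefficient on |000> equals sqrt(2)*exp(7*I*pi/24)/2.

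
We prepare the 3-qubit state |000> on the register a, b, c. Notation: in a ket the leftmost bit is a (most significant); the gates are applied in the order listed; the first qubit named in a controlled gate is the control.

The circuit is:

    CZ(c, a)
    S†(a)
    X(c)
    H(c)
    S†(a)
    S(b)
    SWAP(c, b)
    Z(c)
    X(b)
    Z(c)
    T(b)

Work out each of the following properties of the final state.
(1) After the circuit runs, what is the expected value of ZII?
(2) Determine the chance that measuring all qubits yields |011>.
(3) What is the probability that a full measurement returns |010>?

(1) In the final state, ZII has expectation 1.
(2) A full measurement returns |011> with probability 0.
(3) The probability of measuring |010> is 1/2.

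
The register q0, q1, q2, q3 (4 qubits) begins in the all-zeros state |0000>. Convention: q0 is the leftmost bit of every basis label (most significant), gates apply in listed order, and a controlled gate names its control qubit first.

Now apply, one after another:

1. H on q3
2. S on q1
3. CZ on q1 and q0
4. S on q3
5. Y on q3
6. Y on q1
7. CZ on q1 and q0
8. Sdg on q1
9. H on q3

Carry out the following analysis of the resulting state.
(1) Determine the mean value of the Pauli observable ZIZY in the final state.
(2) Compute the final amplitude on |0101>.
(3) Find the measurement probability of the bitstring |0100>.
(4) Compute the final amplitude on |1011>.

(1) The expectation value of ZIZY is -1.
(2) |0101> carries amplitude 1/2 - I/2 in the final state.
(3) The probability of measuring |0100> is 1/2.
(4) |1011> carries amplitude 0 in the final state.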